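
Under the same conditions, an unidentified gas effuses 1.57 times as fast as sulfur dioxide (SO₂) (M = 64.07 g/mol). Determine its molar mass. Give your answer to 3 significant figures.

26.0 g/mol

From Graham's law, rate_X/rate_SO₂ = √(M_SO₂/M_X).
1.57 = √(64.07/M_X)
M_X = 64.07 / 1.57² = 64.07 / 2.465 = 26.0 g/mol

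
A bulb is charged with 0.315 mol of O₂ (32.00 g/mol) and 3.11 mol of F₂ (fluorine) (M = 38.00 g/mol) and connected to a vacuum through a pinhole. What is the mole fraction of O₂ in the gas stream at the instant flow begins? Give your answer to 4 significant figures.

0.09940

Effusion rate of each component ∝ n_i/√M_i (partial pressure × 1/√M).
x_O₂(eff) = (n_O₂/√M_O₂) / (n_O₂/√M_O₂ + n_F₂/√M_F₂)
= (0.315/√32.00) / (0.315/√32.00 + 3.11/√38.00) = 0.05568/(0.05568 + 0.5045) = 0.09940.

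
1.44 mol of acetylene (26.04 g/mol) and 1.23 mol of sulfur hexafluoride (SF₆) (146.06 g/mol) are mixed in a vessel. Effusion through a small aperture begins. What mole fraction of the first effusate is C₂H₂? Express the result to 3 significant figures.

0.735

Effusion rate of each component ∝ n_i/√M_i (partial pressure × 1/√M).
Mole fraction of C₂H₂ in the effusate = (n_C₂H₂/√M_C₂H₂) / (n_C₂H₂/√M_C₂H₂ + n_SF₆/√M_SF₆)
= (1.44/√26.04) / (1.44/√26.04 + 1.23/√146.06) = 0.2822/(0.2822 + 0.1018) = 0.735.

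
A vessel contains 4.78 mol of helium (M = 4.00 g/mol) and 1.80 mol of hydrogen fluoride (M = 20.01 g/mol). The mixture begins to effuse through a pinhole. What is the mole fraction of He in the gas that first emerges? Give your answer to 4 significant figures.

0.8559

Each component's effusion rate ∝ (its partial pressure)·(1/√M) ∝ n_i/√M_i.
So x_He in the escaping gas = (n_He/√M_He) / Σ(n_i/√M_i)
= (4.78/√4.00) / (4.78/√4.00 + 1.80/√20.01) = 2.390/(2.390 + 0.4024) = 0.8559.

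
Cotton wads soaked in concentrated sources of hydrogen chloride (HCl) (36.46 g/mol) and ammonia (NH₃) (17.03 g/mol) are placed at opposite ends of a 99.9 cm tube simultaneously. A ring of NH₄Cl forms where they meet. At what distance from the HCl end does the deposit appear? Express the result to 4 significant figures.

40.56 cm

Graham's law gives d_HCl/d_NH₃ = rate_HCl/rate_NH₃ = √(M_NH₃/M_HCl) = √(17.03/36.46) = 0.6834.
With d_HCl + d_NH₃ = 99.9 cm, d_NH₃ = 99.9/(1 + 0.6834) = 59.34 cm.
d_HCl = 99.9 − 59.34 = 40.56 cm.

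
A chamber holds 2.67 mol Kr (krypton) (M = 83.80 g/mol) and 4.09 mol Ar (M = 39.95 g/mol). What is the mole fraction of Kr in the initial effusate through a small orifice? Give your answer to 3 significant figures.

0.311

Rate_i ∝ x_i/√M_i (Graham's law weighted by mole fraction), so the effusate composition follows n_i/√M_i.
x_Kr(eff) = (n_Kr/√M_Kr) / (n_Kr/√M_Kr + n_Ar/√M_Ar)
= (2.67/√83.80) / (2.67/√83.80 + 4.09/√39.95) = 0.2917/(0.2917 + 0.6471) = 0.311.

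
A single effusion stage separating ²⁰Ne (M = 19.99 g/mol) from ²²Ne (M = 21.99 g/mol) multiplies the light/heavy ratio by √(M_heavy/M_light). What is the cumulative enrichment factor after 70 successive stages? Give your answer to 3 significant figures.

28.1

Each stage multiplies the ratio by α = √(21.99/19.99), so after 70 stages the overall factor is α^70 = (21.99/19.99)^(70/2).
= 1.10005^35 = 28.1.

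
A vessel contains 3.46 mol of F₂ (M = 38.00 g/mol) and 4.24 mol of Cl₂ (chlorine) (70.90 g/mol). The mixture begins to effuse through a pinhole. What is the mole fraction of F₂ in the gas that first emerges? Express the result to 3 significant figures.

Rate_i ∝ x_i/√M_i (Graham's law weighted by mole fraction), so the effusate composition follows n_i/√M_i.
x_F₂(eff) = (n_F₂/√M_F₂) / (n_F₂/√M_F₂ + n_Cl₂/√M_Cl₂)
= (3.46/√38.00) / (3.46/√38.00 + 4.24/√70.90) = 0.5613/(0.5613 + 0.5036) = 0.527.

0.527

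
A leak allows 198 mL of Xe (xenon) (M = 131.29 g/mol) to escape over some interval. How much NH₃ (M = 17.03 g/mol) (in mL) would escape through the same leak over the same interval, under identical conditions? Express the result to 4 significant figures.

549.8 mL

By Graham's law, rate_NH₃/rate_Xe = √(M_Xe/M_NH₃) = √(131.29/17.03) = √7.709 = 2.777.
So the volume for NH₃ is 198 × 2.777 = 549.8 mL.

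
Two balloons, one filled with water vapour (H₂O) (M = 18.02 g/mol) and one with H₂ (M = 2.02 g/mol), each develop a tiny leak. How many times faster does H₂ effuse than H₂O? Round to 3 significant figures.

Using Graham's law: rate_H₂/rate_H₂O = √(M_H₂O/M_H₂) = √(18.02/2.02) = √8.921 = 2.99.

2.99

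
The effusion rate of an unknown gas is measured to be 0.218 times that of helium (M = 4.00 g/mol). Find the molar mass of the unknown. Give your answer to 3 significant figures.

84.2 g/mol

From Graham's law, rate_X/rate_He = √(M_He/M_X).
0.218 = √(4.00/M_X)
M_X = 4.00 / 0.218² = 4.00 / 0.04752 = 84.2 g/mol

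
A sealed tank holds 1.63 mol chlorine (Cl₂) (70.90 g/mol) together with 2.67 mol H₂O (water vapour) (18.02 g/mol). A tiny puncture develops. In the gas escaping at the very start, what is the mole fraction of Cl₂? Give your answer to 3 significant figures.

0.235

Rate_i ∝ x_i/√M_i (Graham's law weighted by mole fraction), so the effusate composition follows n_i/√M_i.
So x_Cl₂ in the escaping gas = (n_Cl₂/√M_Cl₂) / Σ(n_i/√M_i)
= (1.63/√70.90) / (1.63/√70.90 + 2.67/√18.02) = 0.1936/(0.1936 + 0.6290) = 0.235.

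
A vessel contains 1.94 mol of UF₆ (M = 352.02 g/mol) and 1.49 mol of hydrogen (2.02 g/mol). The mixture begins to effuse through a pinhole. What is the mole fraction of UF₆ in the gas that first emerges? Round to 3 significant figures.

0.0898

Effusion rate of each component ∝ n_i/√M_i (partial pressure × 1/√M).
x_UF₆(eff) = (n_UF₆/√M_UF₆) / (n_UF₆/√M_UF₆ + n_H₂/√M_H₂)
= (1.94/√352.02) / (1.94/√352.02 + 1.49/√2.02) = 0.1034/(0.1034 + 1.048) = 0.0898.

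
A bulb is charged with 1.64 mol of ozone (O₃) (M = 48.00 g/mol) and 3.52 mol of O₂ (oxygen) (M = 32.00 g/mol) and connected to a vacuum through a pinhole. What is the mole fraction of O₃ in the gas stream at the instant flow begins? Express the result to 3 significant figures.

The effusion rate of species i is ∝ p_i/√M_i ∝ n_i/√M_i.
x_O₃(eff) = (n_O₃/√M_O₃) / (n_O₃/√M_O₃ + n_O₂/√M_O₂)
= (1.64/√48.00) / (1.64/√48.00 + 3.52/√32.00) = 0.2367/(0.2367 + 0.6223) = 0.276.

0.276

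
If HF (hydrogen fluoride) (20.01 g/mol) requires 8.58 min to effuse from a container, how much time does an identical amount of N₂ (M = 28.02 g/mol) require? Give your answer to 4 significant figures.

Since effusion rate ∝ 1/√M, t_N₂/t_HF = √(M_N₂/M_HF) = √(28.02/20.01) = √1.400 = 1.183.
So the time for N₂ is 8.58 × 1.183 = 10.15 min.

10.15 min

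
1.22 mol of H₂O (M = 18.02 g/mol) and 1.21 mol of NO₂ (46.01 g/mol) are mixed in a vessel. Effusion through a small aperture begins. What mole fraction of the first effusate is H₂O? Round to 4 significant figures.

Each component's effusion rate ∝ (its partial pressure)·(1/√M) ∝ n_i/√M_i.
x_H₂O(eff) = (n_H₂O/√M_H₂O) / (n_H₂O/√M_H₂O + n_NO₂/√M_NO₂)
= (1.22/√18.02) / (1.22/√18.02 + 1.21/√46.01) = 0.2874/(0.2874 + 0.1784) = 0.6170.

0.6170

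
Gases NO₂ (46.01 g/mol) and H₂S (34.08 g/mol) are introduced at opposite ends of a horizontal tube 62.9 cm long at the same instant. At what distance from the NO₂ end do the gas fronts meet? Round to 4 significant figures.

29.09 cm

The fronts meet when d_NO₂ + d_H₂S = L with d_NO₂/d_H₂S = √(M_H₂S/M_NO₂) (Graham's law). Here √(M_H₂S/M_NO₂) = √(34.08/46.01) = 0.8606.
With d_NO₂ + d_H₂S = 62.9 cm, d_H₂S = 62.9/(1 + 0.8606) = 33.81 cm.
d_NO₂ = 62.9 − 33.81 = 29.09 cm.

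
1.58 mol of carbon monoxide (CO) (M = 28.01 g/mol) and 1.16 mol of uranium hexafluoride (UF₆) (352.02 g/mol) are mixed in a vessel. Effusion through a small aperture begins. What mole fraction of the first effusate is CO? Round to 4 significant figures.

0.8284

The effusion rate of species i is ∝ p_i/√M_i ∝ n_i/√M_i.
So x_CO in the escaping gas = (n_CO/√M_CO) / Σ(n_i/√M_i)
= (1.58/√28.01) / (1.58/√28.01 + 1.16/√352.02) = 0.2985/(0.2985 + 0.06183) = 0.8284.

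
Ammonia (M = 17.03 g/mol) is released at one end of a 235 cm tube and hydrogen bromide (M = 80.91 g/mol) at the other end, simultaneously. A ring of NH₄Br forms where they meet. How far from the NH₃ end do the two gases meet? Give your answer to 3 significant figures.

161 cm

Distances travelled in equal time are proportional to diffusion rates, so d_NH₃/d_HBr = √(M_HBr/M_NH₃) = √(80.91/17.03) = 2.180.
With d_NH₃ + d_HBr = 235 cm, d_HBr = 235/(1 + 2.180) = 73.91 cm.
d_NH₃ = 235 − 73.91 = 161 cm.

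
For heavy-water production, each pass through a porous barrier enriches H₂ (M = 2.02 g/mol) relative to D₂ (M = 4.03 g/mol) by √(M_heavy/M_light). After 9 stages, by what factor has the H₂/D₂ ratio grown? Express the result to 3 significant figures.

Overall factor = α^9 with α = √(4.03/2.02), i.e. (4.03/2.02)^(9/2).
= 1.99505^(9/2) = 22.4.

22.4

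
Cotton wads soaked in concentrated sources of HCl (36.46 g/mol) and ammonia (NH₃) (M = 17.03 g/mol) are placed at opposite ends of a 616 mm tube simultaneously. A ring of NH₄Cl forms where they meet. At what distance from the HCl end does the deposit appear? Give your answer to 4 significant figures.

250.1 mm

Graham's law gives d_HCl/d_NH₃ = rate_HCl/rate_NH₃ = √(M_NH₃/M_HCl) = √(17.03/36.46) = 0.6834.
With d_HCl + d_NH₃ = 616 mm, d_NH₃ = 616/(1 + 0.6834) = 365.9 mm.
d_HCl = 616 − 365.9 = 250.1 mm.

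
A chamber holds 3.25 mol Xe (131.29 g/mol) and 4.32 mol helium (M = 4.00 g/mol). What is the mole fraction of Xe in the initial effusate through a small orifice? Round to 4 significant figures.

Rate_i ∝ x_i/√M_i (Graham's law weighted by mole fraction), so the effusate composition follows n_i/√M_i.
x_Xe(eff) = (n_Xe/√M_Xe) / (n_Xe/√M_Xe + n_He/√M_He)
= (3.25/√131.29) / (3.25/√131.29 + 4.32/√4.00) = 0.2836/(0.2836 + 2.160) = 0.1161.

0.1161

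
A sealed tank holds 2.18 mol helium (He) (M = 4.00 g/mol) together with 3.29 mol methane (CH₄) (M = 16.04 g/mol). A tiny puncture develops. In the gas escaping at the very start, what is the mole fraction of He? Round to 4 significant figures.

0.5702

Rate_i ∝ x_i/√M_i (Graham's law weighted by mole fraction), so the effusate composition follows n_i/√M_i.
x_He(eff) = (n_He/√M_He) / (n_He/√M_He + n_CH₄/√M_CH₄)
= (2.18/√4.00) / (2.18/√4.00 + 3.29/√16.04) = 1.090/(1.090 + 0.8215) = 0.5702.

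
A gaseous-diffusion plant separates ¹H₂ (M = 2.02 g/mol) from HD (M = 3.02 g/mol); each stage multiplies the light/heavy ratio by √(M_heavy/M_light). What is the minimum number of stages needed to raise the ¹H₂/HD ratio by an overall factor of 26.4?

17

With α = √(3.02/2.02) per stage, ln α = ½ ln(1.49505) = 0.2011.
Need α^N ≥ 26.4 ⇒ N ≥ ln(26.4) / ln α = 3.273 / 0.2011 = 16.28.
Rounding up, N = 17 stages.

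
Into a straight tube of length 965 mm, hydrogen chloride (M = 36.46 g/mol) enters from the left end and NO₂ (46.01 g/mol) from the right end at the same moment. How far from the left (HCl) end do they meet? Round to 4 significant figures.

Graham's law gives d_HCl/d_NO₂ = rate_HCl/rate_NO₂ = √(M_NO₂/M_HCl) = √(46.01/36.46) = 1.123.
With d_HCl + d_NO₂ = 965 mm, d_NO₂ = 965/(1 + 1.123) = 454.5 mm.
d_HCl = 965 − 454.5 = 510.5 mm.

510.5 mm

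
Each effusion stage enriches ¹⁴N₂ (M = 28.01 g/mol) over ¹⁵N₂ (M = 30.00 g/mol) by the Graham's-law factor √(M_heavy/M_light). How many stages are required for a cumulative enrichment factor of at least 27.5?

97

Single-stage factor α = √(30.00/28.01), so ln α = ½ ln(1.07105) = 0.03432.
Need α^N ≥ 27.5 ⇒ N ≥ ln(27.5) / ln α = 3.314 / 0.03432 = 96.57.
Rounding up, N = 97 stages.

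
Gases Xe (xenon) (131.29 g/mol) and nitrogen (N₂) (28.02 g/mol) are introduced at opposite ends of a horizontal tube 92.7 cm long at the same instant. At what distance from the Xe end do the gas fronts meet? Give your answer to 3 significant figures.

Graham's law gives d_Xe/d_N₂ = rate_Xe/rate_N₂ = √(M_N₂/M_Xe) = √(28.02/131.29) = 0.4620.
With d_Xe + d_N₂ = 92.7 cm, d_N₂ = 92.7/(1 + 0.4620) = 63.41 cm.
d_Xe = 92.7 − 63.41 = 29.3 cm.

29.3 cm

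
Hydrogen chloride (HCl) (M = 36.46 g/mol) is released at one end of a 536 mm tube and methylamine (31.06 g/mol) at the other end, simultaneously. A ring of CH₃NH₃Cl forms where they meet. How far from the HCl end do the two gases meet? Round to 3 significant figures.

Graham's law gives d_HCl/d_CH₃NH₂ = rate_HCl/rate_CH₃NH₂ = √(M_CH₃NH₂/M_HCl) = √(31.06/36.46) = 0.9230.
With d_HCl + d_CH₃NH₂ = 536 mm, d_CH₃NH₂ = 536/(1 + 0.9230) = 278.7 mm.
d_HCl = 536 − 278.7 = 257 mm.

257 mm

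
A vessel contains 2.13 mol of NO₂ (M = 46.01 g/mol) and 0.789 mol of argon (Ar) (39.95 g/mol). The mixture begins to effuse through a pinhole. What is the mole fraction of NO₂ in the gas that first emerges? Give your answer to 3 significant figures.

0.716

Rate_i ∝ x_i/√M_i (Graham's law weighted by mole fraction), so the effusate composition follows n_i/√M_i.
So x_NO₂ in the escaping gas = (n_NO₂/√M_NO₂) / Σ(n_i/√M_i)
= (2.13/√46.01) / (2.13/√46.01 + 0.789/√39.95) = 0.3140/(0.3140 + 0.1248) = 0.716.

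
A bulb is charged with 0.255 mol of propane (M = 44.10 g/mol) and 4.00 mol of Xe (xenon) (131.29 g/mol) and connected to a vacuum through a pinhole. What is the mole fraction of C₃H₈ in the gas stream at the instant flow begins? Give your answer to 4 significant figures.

Rate_i ∝ x_i/√M_i (Graham's law weighted by mole fraction), so the effusate composition follows n_i/√M_i.
So x_C₃H₈ in the escaping gas = (n_C₃H₈/√M_C₃H₈) / Σ(n_i/√M_i)
= (0.255/√44.10) / (0.255/√44.10 + 4.00/√131.29) = 0.03840/(0.03840 + 0.3491) = 0.09910.

0.09910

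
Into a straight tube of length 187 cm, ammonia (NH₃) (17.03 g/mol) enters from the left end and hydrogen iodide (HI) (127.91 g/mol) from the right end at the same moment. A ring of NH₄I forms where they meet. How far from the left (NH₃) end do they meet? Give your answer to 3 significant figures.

Graham's law gives d_NH₃/d_HI = rate_NH₃/rate_HI = √(M_HI/M_NH₃) = √(127.91/17.03) = 2.741.
With d_NH₃ + d_HI = 187 cm, d_HI = 187/(1 + 2.741) = 49.99 cm.
d_NH₃ = 187 − 49.99 = 137 cm.

137 cm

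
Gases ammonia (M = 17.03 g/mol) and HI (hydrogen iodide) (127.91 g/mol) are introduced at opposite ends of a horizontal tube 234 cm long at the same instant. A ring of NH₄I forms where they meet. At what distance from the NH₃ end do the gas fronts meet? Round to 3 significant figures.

171 cm

In equal time, each gas travels a distance ∝ its rate ∝ 1/√M, so d_NH₃/d_HI = √(M_HI/M_NH₃) = √(127.91/17.03) = 2.741.
With d_NH₃ + d_HI = 234 cm, d_HI = 234/(1 + 2.741) = 62.56 cm.
d_NH₃ = 234 − 62.56 = 171 cm.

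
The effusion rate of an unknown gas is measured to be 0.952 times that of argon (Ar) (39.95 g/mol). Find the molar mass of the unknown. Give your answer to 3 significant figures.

By Graham's law, rate_X/rate_Ar = √(M_Ar/M_X).
0.952 = √(39.95/M_X)
M_X = 39.95 / 0.952² = 39.95 / 0.9063 = 44.1 g/mol

44.1 g/mol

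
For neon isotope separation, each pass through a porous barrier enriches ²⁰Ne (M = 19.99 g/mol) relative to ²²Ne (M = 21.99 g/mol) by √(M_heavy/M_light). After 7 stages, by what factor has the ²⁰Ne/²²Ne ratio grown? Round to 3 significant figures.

1.40

The single-stage factor is √(M_heavy/M_light), so 7 stages give [√(21.99/19.99)]^7 = (21.99/19.99)^(7/2).
= 1.10005^(7/2) = 1.40.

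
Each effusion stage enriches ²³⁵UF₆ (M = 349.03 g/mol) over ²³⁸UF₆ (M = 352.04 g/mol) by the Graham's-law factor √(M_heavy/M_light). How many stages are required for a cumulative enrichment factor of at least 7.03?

Single-stage factor α = √(352.04/349.03), so ln α = ½ ln(1.00862) = 0.004293.
Need α^N ≥ 7.03 ⇒ N ≥ ln(7.03) / ln α = 1.950 / 0.004293 = 454.22.
So at least 455 stages are needed.

455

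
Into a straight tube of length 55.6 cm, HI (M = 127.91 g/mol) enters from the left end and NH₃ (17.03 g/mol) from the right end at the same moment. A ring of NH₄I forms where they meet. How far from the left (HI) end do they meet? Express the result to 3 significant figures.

Distances travelled in equal time are proportional to diffusion rates, so d_HI/d_NH₃ = √(M_NH₃/M_HI) = √(17.03/127.91) = 0.3649.
With d_HI + d_NH₃ = 55.6 cm, d_NH₃ = 55.6/(1 + 0.3649) = 40.74 cm.
d_HI = 55.6 − 40.74 = 14.9 cm.

14.9 cm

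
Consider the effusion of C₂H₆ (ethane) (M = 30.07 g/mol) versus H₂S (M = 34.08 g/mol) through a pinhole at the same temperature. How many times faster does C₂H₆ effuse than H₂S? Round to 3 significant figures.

1.06

Since effusion rate ∝ 1/√M, rate_C₂H₆/rate_H₂S = √(M_H₂S/M_C₂H₆) = √(34.08/30.07) = √1.133 = 1.06.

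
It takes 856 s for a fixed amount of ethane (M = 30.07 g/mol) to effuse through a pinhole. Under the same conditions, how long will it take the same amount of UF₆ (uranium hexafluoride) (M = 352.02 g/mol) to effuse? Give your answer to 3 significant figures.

Since effusion rate ∝ 1/√M, t_UF₆/t_C₂H₆ = √(M_UF₆/M_C₂H₆) = √(352.02/30.07) = √11.71 = 3.422.
So the time for UF₆ is 856 × 3.422 = 2930 s.

2930 s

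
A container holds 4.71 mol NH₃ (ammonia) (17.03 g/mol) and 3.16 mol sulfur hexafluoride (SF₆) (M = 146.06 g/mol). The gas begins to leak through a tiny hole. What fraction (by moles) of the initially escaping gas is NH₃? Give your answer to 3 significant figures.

Each component's effusion rate ∝ (its partial pressure)·(1/√M) ∝ n_i/√M_i.
Mole fraction of NH₃ in the effusate = (n_NH₃/√M_NH₃) / (n_NH₃/√M_NH₃ + n_SF₆/√M_SF₆)
= (4.71/√17.03) / (4.71/√17.03 + 3.16/√146.06) = 1.141/(1.141 + 0.2615) = 0.814.

0.814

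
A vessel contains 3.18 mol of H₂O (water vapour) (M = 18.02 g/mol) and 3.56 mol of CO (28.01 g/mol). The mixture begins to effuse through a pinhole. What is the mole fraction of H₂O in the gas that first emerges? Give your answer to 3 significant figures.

Each component's effusion rate ∝ (its partial pressure)·(1/√M) ∝ n_i/√M_i.
x_H₂O(eff) = (n_H₂O/√M_H₂O) / (n_H₂O/√M_H₂O + n_CO/√M_CO)
= (3.18/√18.02) / (3.18/√18.02 + 3.56/√28.01) = 0.7491/(0.7491 + 0.6727) = 0.527.

0.527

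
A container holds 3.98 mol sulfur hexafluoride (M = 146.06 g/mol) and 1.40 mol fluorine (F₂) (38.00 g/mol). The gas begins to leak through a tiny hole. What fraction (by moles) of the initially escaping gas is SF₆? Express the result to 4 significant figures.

Each component's effusion rate ∝ (its partial pressure)·(1/√M) ∝ n_i/√M_i.
Mole fraction of SF₆ in the effusate = (n_SF₆/√M_SF₆) / (n_SF₆/√M_SF₆ + n_F₂/√M_F₂)
= (3.98/√146.06) / (3.98/√146.06 + 1.40/√38.00) = 0.3293/(0.3293 + 0.2271) = 0.5918.

0.5918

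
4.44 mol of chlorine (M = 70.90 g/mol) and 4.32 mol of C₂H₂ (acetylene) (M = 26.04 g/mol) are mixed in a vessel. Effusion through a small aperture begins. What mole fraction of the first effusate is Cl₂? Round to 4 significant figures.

Effusion rate of each component ∝ n_i/√M_i (partial pressure × 1/√M).
So x_Cl₂ in the escaping gas = (n_Cl₂/√M_Cl₂) / Σ(n_i/√M_i)
= (4.44/√70.90) / (4.44/√70.90 + 4.32/√26.04) = 0.5273/(0.5273 + 0.8466) = 0.3838.

0.3838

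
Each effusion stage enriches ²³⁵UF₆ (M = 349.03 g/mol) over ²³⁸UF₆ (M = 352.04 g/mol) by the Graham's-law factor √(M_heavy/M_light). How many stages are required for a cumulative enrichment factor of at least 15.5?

With α = √(352.04/349.03) per stage, ln α = ½ ln(1.00862) = 0.004293.
Need α^N ≥ 15.5 ⇒ N ≥ ln(15.5) / ln α = 2.741 / 0.004293 = 638.38.
So at least 639 stages are needed.

639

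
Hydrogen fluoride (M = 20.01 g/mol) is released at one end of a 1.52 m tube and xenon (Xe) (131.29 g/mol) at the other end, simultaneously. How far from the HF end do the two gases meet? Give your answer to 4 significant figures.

Graham's law gives d_HF/d_Xe = rate_HF/rate_Xe = √(M_Xe/M_HF) = √(131.29/20.01) = 2.561.
With d_HF + d_Xe = 1.52 m, d_Xe = 1.52/(1 + 2.561) = 0.4268 m.
d_HF = 1.52 − 0.4268 = 1.093 m.

1.093 m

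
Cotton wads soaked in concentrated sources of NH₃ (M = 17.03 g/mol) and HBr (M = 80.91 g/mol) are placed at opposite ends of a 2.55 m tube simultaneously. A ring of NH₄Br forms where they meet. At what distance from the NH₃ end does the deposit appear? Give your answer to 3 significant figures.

In equal time, each gas travels a distance ∝ its rate ∝ 1/√M, so d_NH₃/d_HBr = √(M_HBr/M_NH₃) = √(80.91/17.03) = 2.180.
With d_NH₃ + d_HBr = 2.55 m, d_HBr = 2.55/(1 + 2.180) = 0.8020 m.
d_NH₃ = 2.55 − 0.8020 = 1.75 m.

1.75 m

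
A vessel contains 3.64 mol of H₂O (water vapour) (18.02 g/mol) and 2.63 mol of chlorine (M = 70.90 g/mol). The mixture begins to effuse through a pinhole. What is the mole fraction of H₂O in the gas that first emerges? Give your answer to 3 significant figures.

Rate_i ∝ x_i/√M_i (Graham's law weighted by mole fraction), so the effusate composition follows n_i/√M_i.
Mole fraction of H₂O in the effusate = (n_H₂O/√M_H₂O) / (n_H₂O/√M_H₂O + n_Cl₂/√M_Cl₂)
= (3.64/√18.02) / (3.64/√18.02 + 2.63/√70.90) = 0.8575/(0.8575 + 0.3123) = 0.733.

0.733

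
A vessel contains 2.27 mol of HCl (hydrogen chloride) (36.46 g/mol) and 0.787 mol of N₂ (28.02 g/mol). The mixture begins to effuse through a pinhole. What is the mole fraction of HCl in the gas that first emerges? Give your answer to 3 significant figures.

The effusion rate of species i is ∝ p_i/√M_i ∝ n_i/√M_i.
Mole fraction of HCl in the effusate = (n_HCl/√M_HCl) / (n_HCl/√M_HCl + n_N₂/√M_N₂)
= (2.27/√36.46) / (2.27/√36.46 + 0.787/√28.02) = 0.3759/(0.3759 + 0.1487) = 0.717.

0.717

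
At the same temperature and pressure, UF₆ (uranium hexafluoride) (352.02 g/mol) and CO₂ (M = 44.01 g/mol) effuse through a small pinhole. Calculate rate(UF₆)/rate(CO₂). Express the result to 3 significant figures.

Graham's law gives rate_UF₆/rate_CO₂ = √(M_CO₂/M_UF₆) = √(44.01/352.02) = √0.1250 = 0.354.

0.354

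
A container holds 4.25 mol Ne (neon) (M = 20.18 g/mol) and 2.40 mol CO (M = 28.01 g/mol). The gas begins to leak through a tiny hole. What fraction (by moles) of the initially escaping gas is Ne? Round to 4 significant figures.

Effusion rate of each component ∝ n_i/√M_i (partial pressure × 1/√M).
x_Ne(eff) = (n_Ne/√M_Ne) / (n_Ne/√M_Ne + n_CO/√M_CO)
= (4.25/√20.18) / (4.25/√20.18 + 2.40/√28.01) = 0.9461/(0.9461 + 0.4535) = 0.6760.

0.6760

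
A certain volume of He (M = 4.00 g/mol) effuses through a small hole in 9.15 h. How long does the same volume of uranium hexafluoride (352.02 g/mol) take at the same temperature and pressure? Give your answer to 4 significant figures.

85.84 h

Using Graham's law: t_UF₆/t_He = √(M_UF₆/M_He) = √(352.02/4.00) = √88.00 = 9.381.
So the time for UF₆ is 9.15 × 9.381 = 85.84 h.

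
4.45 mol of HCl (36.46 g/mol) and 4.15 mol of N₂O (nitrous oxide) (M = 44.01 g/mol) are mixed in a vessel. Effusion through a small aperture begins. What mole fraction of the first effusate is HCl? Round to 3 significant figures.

0.541

Effusion rate of each component ∝ n_i/√M_i (partial pressure × 1/√M).
So x_HCl in the escaping gas = (n_HCl/√M_HCl) / Σ(n_i/√M_i)
= (4.45/√36.46) / (4.45/√36.46 + 4.15/√44.01) = 0.7370/(0.7370 + 0.6256) = 0.541.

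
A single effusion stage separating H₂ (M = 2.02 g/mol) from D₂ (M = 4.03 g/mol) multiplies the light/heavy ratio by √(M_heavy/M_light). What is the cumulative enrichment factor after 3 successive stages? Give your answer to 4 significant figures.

The single-stage factor is √(M_heavy/M_light), so 3 stages give [√(4.03/2.02)]^3 = (4.03/2.02)^(3/2).
= 1.99505^(3/2) = 2.818.

2.818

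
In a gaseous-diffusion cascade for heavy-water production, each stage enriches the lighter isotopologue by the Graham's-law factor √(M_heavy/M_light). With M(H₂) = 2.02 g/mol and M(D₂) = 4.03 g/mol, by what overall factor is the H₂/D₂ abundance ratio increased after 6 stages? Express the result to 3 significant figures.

Each stage multiplies the ratio by α = √(4.03/2.02), so after 6 stages the overall factor is α^6 = (4.03/2.02)^(6/2).
= 1.99505^3 = 7.94.

7.94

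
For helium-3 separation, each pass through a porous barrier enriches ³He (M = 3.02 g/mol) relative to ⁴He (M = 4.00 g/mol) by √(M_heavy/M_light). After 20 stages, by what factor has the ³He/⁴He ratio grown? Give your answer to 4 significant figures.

16.62

After 20 stages the ratio has grown by (√(4.00/3.02))^20 = (4.00/3.02)^(20/2).
= 1.32450^10 = 16.62.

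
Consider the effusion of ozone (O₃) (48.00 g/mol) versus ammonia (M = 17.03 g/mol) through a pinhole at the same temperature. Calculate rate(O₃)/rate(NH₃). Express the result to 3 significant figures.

0.596

Using Graham's law: rate_O₃/rate_NH₃ = √(M_NH₃/M_O₃) = √(17.03/48.00) = √0.3548 = 0.596.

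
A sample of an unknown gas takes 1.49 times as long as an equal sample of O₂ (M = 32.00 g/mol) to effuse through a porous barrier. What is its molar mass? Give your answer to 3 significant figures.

71.0 g/mol

From Graham's law, t_X/t_O₂ = √(M_X/M_O₂).
1.49 = √(M_X/32.00)
M_X = 32.00 × 1.49² = 32.00 × 2.220 = 71.0 g/mol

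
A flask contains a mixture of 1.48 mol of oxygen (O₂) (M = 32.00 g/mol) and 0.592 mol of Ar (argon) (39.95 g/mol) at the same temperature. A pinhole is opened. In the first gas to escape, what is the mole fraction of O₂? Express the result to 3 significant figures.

0.736

Effusion rate of each component ∝ n_i/√M_i (partial pressure × 1/√M).
Mole fraction of O₂ in the effusate = (n_O₂/√M_O₂) / (n_O₂/√M_O₂ + n_Ar/√M_Ar)
= (1.48/√32.00) / (1.48/√32.00 + 0.592/√39.95) = 0.2616/(0.2616 + 0.09366) = 0.736.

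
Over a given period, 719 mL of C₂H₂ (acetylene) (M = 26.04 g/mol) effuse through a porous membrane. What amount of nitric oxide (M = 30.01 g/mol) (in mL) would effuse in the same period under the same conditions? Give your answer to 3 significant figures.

670 mL

Graham's law gives rate_NO/rate_C₂H₂ = √(M_C₂H₂/M_NO) = √(26.04/30.01) = √0.8677 = 0.9315.
So the volume for NO is 719 × 0.9315 = 670 mL.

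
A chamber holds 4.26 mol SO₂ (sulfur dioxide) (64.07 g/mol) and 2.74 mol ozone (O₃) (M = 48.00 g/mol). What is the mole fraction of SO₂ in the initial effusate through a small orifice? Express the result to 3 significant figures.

Effusion rate of each component ∝ n_i/√M_i (partial pressure × 1/√M).
So x_SO₂ in the escaping gas = (n_SO₂/√M_SO₂) / Σ(n_i/√M_i)
= (4.26/√64.07) / (4.26/√64.07 + 2.74/√48.00) = 0.5322/(0.5322 + 0.3955) = 0.574.

0.574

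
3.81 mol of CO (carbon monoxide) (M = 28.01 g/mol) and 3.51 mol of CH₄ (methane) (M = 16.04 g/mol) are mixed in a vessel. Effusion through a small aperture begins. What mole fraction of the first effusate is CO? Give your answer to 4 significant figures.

0.4510

Each component's effusion rate ∝ (its partial pressure)·(1/√M) ∝ n_i/√M_i.
x_CO(eff) = (n_CO/√M_CO) / (n_CO/√M_CO + n_CH₄/√M_CH₄)
= (3.81/√28.01) / (3.81/√28.01 + 3.51/√16.04) = 0.7199/(0.7199 + 0.8764) = 0.4510.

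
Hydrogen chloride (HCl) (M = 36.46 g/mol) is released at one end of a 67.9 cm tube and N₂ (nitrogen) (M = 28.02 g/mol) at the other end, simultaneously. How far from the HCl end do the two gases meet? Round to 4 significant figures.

Graham's law gives d_HCl/d_N₂ = rate_HCl/rate_N₂ = √(M_N₂/M_HCl) = √(28.02/36.46) = 0.8766.
With d_HCl + d_N₂ = 67.9 cm, d_N₂ = 67.9/(1 + 0.8766) = 36.18 cm.
d_HCl = 67.9 − 36.18 = 31.72 cm.

31.72 cm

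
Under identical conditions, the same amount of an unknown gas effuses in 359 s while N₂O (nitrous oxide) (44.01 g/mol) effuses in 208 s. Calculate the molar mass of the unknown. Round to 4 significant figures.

Since effusion rate ∝ 1/√M, t_X/t_N₂O = √(M_X/M_N₂O).
359/208 = 1.726 = √(M_X/44.01)
M_X = 44.01 × 1.726² = 44.01 × 2.979 = 131.1 g/mol

131.1 g/mol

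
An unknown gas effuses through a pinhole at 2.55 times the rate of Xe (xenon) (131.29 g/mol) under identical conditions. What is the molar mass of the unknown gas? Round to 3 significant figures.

From Graham's law, rate_X/rate_Xe = √(M_Xe/M_X).
2.55 = √(131.29/M_X)
M_X = 131.29 / 2.55² = 131.29 / 6.502 = 20.2 g/mol

20.2 g/mol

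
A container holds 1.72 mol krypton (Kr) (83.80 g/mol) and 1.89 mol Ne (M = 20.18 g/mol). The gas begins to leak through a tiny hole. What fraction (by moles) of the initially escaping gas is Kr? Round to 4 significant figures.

The effusion rate of species i is ∝ p_i/√M_i ∝ n_i/√M_i.
Mole fraction of Kr in the effusate = (n_Kr/√M_Kr) / (n_Kr/√M_Kr + n_Ne/√M_Ne)
= (1.72/√83.80) / (1.72/√83.80 + 1.89/√20.18) = 0.1879/(0.1879 + 0.4207) = 0.3087.

0.3087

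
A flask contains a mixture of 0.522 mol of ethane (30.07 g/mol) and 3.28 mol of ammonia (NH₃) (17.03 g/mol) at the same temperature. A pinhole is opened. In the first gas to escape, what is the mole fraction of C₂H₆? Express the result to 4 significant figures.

Rate_i ∝ x_i/√M_i (Graham's law weighted by mole fraction), so the effusate composition follows n_i/√M_i.
Mole fraction of C₂H₆ in the effusate = (n_C₂H₆/√M_C₂H₆) / (n_C₂H₆/√M_C₂H₆ + n_NH₃/√M_NH₃)
= (0.522/√30.07) / (0.522/√30.07 + 3.28/√17.03) = 0.09519/(0.09519 + 0.7948) = 0.1070.

0.1070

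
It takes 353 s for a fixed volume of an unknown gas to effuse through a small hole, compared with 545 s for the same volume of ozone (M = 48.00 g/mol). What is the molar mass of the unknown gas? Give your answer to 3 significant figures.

From Graham's law, t_X/t_O₃ = √(M_X/M_O₃).
353/545 = 0.6477 = √(M_X/48.00)
M_X = 48.00 × 0.6477² = 48.00 × 0.4195 = 20.1 g/mol

20.1 g/mol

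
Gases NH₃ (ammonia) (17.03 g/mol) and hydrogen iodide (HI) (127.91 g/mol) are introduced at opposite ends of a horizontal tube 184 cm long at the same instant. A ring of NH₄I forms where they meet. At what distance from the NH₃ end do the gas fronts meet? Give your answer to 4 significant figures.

Graham's law gives d_NH₃/d_HI = rate_NH₃/rate_HI = √(M_HI/M_NH₃) = √(127.91/17.03) = 2.741.
With d_NH₃ + d_HI = 184 cm, d_HI = 184/(1 + 2.741) = 49.19 cm.
d_NH₃ = 184 − 49.19 = 134.8 cm.

134.8 cm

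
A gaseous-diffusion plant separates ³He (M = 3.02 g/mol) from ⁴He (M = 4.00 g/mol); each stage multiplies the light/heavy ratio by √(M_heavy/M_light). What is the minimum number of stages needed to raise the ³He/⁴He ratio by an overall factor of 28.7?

24

Per stage α = (4.00/3.02)^(1/2) = 1.32450^0.5, giving ln α = 0.1405.
Need α^N ≥ 28.7 ⇒ N ≥ ln(28.7) / ln α = 3.357 / 0.1405 = 23.89.
So at least 24 stages are needed.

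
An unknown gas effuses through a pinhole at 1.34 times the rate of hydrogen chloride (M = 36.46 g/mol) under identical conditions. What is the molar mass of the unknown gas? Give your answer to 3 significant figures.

20.3 g/mol

Since effusion rate ∝ 1/√M, rate_X/rate_HCl = √(M_HCl/M_X).
1.34 = √(36.46/M_X)
M_X = 36.46 / 1.34² = 36.46 / 1.796 = 20.3 g/mol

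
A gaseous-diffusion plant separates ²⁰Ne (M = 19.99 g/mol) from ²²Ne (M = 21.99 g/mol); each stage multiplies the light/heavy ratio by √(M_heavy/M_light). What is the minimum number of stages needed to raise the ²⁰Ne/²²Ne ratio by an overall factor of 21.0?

Per stage α = (21.99/19.99)^(1/2) = 1.10005^0.5, giving ln α = 0.04768.
Need α^N ≥ 21.0 ⇒ N ≥ ln(21.0) / ln α = 3.045 / 0.04768 = 63.86.
So at least 64 stages are needed.

64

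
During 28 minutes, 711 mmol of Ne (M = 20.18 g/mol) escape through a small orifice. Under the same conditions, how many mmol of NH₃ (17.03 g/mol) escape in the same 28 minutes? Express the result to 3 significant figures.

From Graham's law, rate_NH₃/rate_Ne = √(M_Ne/M_NH₃) = √(20.18/17.03) = √1.185 = 1.089.
So the amount for NH₃ is 711 × 1.089 = 774 mmol.

774 mmol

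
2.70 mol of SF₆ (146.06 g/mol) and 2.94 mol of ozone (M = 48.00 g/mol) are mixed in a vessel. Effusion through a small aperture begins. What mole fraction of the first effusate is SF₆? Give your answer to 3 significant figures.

0.345

The effusion rate of species i is ∝ p_i/√M_i ∝ n_i/√M_i.
So x_SF₆ in the escaping gas = (n_SF₆/√M_SF₆) / Σ(n_i/√M_i)
= (2.70/√146.06) / (2.70/√146.06 + 2.94/√48.00) = 0.2234/(0.2234 + 0.4244) = 0.345.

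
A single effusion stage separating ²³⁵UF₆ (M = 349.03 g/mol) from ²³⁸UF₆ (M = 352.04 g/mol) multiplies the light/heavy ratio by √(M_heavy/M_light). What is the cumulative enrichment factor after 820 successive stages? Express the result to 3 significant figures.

After 820 stages the ratio has grown by (√(352.04/349.03))^820 = (352.04/349.03)^(820/2).
= 1.00862^410 = 33.8.

33.8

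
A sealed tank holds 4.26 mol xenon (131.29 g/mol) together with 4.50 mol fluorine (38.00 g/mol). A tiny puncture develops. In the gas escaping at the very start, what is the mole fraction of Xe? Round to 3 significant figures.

Rate_i ∝ x_i/√M_i (Graham's law weighted by mole fraction), so the effusate composition follows n_i/√M_i.
So x_Xe in the escaping gas = (n_Xe/√M_Xe) / Σ(n_i/√M_i)
= (4.26/√131.29) / (4.26/√131.29 + 4.50/√38.00) = 0.3718/(0.3718 + 0.7300) = 0.337.

0.337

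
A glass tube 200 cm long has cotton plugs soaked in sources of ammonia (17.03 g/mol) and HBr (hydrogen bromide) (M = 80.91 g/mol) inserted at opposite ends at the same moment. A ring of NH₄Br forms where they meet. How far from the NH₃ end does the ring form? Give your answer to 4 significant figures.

137.1 cm

Distances travelled in equal time are proportional to diffusion rates, so d_NH₃/d_HBr = √(M_HBr/M_NH₃) = √(80.91/17.03) = 2.180.
With d_NH₃ + d_HBr = 200 cm, d_HBr = 200/(1 + 2.180) = 62.90 cm.
d_NH₃ = 200 − 62.90 = 137.1 cm.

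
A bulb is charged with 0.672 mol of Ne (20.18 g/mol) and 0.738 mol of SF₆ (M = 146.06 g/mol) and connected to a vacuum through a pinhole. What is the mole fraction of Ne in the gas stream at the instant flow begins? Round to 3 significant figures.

0.710

Each component's effusion rate ∝ (its partial pressure)·(1/√M) ∝ n_i/√M_i.
So x_Ne in the escaping gas = (n_Ne/√M_Ne) / Σ(n_i/√M_i)
= (0.672/√20.18) / (0.672/√20.18 + 0.738/√146.06) = 0.1496/(0.1496 + 0.06106) = 0.710.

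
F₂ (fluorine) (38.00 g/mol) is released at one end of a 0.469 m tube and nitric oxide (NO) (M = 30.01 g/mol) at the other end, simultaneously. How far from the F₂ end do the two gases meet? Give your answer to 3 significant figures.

In equal time, each gas travels a distance ∝ its rate ∝ 1/√M, so d_F₂/d_NO = √(M_NO/M_F₂) = √(30.01/38.00) = 0.8887.
With d_F₂ + d_NO = 0.469 m, d_NO = 0.469/(1 + 0.8887) = 0.2483 m.
d_F₂ = 0.469 − 0.2483 = 0.221 m.

0.221 m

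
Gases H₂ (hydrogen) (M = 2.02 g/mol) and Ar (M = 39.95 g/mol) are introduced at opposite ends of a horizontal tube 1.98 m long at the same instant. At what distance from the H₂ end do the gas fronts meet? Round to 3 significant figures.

Graham's law gives d_H₂/d_Ar = rate_H₂/rate_Ar = √(M_Ar/M_H₂) = √(39.95/2.02) = 4.447.
With d_H₂ + d_Ar = 1.98 m, d_Ar = 1.98/(1 + 4.447) = 0.3635 m.
d_H₂ = 1.98 − 0.3635 = 1.62 m.

1.62 m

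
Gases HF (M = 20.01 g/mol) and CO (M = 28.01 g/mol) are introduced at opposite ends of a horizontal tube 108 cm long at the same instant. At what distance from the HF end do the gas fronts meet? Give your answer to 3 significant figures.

58.5 cm

In equal time, each gas travels a distance ∝ its rate ∝ 1/√M, so d_HF/d_CO = √(M_CO/M_HF) = √(28.01/20.01) = 1.183.
With d_HF + d_CO = 108 cm, d_CO = 108/(1 + 1.183) = 49.47 cm.
d_HF = 108 − 49.47 = 58.5 cm.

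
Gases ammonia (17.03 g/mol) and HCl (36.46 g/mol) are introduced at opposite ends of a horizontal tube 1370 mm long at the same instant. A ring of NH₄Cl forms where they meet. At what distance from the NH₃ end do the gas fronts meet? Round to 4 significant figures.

Graham's law gives d_NH₃/d_HCl = rate_NH₃/rate_HCl = √(M_HCl/M_NH₃) = √(36.46/17.03) = 1.463.
With d_NH₃ + d_HCl = 1370 mm, d_HCl = 1370/(1 + 1.463) = 556.2 mm.
d_NH₃ = 1370 − 556.2 = 813.8 mm.

813.8 mm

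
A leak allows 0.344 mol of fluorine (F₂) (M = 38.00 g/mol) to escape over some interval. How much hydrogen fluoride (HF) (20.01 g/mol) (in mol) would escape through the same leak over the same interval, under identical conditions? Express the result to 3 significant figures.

Using Graham's law: rate_HF/rate_F₂ = √(M_F₂/M_HF) = √(38.00/20.01) = √1.899 = 1.378.
So the amount for HF is 0.344 × 1.378 = 0.474 mol.

0.474 mol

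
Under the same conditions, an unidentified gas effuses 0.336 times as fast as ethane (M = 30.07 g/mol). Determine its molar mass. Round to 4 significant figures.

Since effusion rate ∝ 1/√M, rate_X/rate_C₂H₆ = √(M_C₂H₆/M_X).
0.336 = √(30.07/M_X)
M_X = 30.07 / 0.336² = 30.07 / 0.1129 = 266.4 g/mol

266.4 g/mol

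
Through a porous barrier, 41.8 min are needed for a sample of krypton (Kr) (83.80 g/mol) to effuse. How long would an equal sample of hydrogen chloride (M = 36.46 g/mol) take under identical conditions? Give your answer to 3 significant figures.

From Graham's law, t_HCl/t_Kr = √(M_HCl/M_Kr) = √(36.46/83.80) = √0.4351 = 0.6596.
So the time for HCl is 41.8 × 0.6596 = 27.6 min.

27.6 min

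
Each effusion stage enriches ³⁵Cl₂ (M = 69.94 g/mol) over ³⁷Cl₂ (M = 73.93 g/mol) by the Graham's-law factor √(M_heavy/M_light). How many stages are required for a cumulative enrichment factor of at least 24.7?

With α = √(73.93/69.94) per stage, ln α = ½ ln(1.05705) = 0.02774.
Need α^N ≥ 24.7 ⇒ N ≥ ln(24.7) / ln α = 3.207 / 0.02774 = 115.60.
Rounding up, N = 116 stages.

116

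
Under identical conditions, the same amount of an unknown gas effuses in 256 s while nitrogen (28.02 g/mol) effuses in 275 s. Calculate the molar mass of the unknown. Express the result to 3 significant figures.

Using Graham's law: t_X/t_N₂ = √(M_X/M_N₂).
256/275 = 0.9309 = √(M_X/28.02)
M_X = 28.02 × 0.9309² = 28.02 × 0.8666 = 24.3 g/mol

24.3 g/mol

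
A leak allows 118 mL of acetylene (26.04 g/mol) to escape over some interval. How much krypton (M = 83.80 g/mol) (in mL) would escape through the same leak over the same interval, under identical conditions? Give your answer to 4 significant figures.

65.78 mL

Since effusion rate ∝ 1/√M, rate_Kr/rate_C₂H₂ = √(M_C₂H₂/M_Kr) = √(26.04/83.80) = √0.3107 = 0.5574.
So the volume for Kr is 118 × 0.5574 = 65.78 mL.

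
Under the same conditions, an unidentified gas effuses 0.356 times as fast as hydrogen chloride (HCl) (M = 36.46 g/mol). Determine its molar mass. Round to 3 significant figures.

Since effusion rate ∝ 1/√M, rate_X/rate_HCl = √(M_HCl/M_X).
0.356 = √(36.46/M_X)
M_X = 36.46 / 0.356² = 36.46 / 0.1267 = 288 g/mol

288 g/mol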